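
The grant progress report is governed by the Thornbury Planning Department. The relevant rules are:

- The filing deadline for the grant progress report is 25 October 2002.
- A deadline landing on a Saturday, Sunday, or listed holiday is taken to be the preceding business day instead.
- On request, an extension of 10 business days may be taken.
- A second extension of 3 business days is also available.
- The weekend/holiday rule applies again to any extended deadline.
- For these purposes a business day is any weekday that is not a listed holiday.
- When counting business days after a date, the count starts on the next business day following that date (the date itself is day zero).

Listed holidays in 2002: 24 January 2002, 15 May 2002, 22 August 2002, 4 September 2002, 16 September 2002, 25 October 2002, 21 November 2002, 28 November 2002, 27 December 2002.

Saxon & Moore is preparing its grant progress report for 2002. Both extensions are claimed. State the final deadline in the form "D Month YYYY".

13 November 2002

Start from the fixed due date, 25 October 2002.
25 October 2002 is a listed holiday; the preceding business day is 24 October 2002 (Thursday).
Counting 10 further business days from 24 October 2002 reaches 8 November 2002.
8 November 2002 is a Friday and not a listed holiday, so it stands.
The 3-business-day extension runs from 8 November 2002 to 13 November 2002.
13 November 2002 (Wednesday) is already a business day.
The final due date is 13 November 2002.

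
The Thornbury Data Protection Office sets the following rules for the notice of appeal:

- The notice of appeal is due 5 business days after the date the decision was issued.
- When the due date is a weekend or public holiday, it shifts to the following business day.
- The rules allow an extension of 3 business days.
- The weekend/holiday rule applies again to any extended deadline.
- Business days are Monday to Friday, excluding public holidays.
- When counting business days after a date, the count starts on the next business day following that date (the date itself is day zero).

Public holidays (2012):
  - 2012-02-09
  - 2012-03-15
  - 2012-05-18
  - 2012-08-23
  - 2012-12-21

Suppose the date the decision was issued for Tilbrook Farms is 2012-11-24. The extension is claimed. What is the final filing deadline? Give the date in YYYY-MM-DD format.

5 business days after 2012-11-24, excluding weekends and holidays, is 2012-11-30.
Since 2012-11-30 is a Friday and not a holiday, the date is unchanged.
The 3-business-day extension runs from 2012-11-30 to 2012-12-05.
2012-12-05 falls on a Wednesday, which is a business day, so no adjustment is needed.
The final due date is 2012-12-05.

2012-12-05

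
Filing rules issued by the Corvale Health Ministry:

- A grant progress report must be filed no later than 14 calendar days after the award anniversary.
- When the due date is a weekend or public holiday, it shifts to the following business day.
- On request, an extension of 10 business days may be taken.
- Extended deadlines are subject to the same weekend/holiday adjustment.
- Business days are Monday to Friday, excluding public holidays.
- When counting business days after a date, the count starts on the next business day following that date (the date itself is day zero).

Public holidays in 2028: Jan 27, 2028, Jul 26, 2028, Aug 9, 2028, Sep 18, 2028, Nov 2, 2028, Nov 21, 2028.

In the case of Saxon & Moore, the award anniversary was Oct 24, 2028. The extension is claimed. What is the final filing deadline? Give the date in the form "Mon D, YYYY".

14 calendar days after Oct 24, 2028 is Nov 7, 2028.
Since Nov 7, 2028 is a Tuesday and not a holiday, the date is unchanged.
Applying the 10-business-day extension: 10 business days after Nov 7, 2028 is Nov 22, 2028.
Nov 22, 2028 is a Wednesday and not a listed holiday, so it stands.
Final deadline: Nov 22, 2028.

Nov 22, 2028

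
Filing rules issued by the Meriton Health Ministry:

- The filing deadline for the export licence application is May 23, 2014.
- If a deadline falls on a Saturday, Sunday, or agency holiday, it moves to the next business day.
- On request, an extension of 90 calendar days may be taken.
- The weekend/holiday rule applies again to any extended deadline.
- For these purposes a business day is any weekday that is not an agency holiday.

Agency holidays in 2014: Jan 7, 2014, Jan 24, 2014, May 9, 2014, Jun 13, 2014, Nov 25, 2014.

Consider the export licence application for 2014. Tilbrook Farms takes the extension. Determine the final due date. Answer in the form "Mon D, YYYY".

The stated deadline is May 23, 2014.
May 23, 2014 (Friday) is already a business day.
Add the 90 calendar-day extension to May 23, 2014: Aug 21, 2014.
Since Aug 21, 2014 is a Thursday and not a holiday, the date is unchanged.
The final due date is Aug 21, 2014.

Aug 21, 2014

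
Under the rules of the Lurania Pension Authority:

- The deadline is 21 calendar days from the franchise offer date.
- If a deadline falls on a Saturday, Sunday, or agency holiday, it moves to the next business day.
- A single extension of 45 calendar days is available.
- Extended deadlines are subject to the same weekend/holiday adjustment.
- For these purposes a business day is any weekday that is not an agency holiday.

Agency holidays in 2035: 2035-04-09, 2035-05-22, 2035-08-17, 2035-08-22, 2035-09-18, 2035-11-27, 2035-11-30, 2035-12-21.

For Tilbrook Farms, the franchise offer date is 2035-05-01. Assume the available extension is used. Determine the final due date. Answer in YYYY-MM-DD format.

2035-07-09

From 2035-05-01, 21 calendar days later is 2035-05-22.
Because 2035-05-22 is a listed holiday, the deadline becomes 2035-05-23 (Wednesday).
The 45-calendar-day extension moves the deadline from 2035-05-23 to 2035-07-07.
2035-07-07 is a Saturday, so it moves to the next business day, 2035-07-09 (Monday).
The final due date is 2035-07-09.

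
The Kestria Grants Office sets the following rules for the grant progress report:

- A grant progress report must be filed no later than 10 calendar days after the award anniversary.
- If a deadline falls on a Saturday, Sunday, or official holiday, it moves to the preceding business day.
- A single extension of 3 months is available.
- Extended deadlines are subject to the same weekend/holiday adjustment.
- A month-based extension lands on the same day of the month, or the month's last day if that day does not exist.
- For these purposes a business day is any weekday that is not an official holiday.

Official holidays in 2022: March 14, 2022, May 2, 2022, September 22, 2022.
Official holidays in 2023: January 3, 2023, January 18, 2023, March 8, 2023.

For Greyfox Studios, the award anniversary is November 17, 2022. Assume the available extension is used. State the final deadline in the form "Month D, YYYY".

February 24, 2023

From November 17, 2022, 10 calendar days later is November 27, 2022.
November 27, 2022 is a Sunday, so it moves to the preceding business day, November 25, 2022 (Friday).
Add 3 months to November 25, 2022: February 25, 2023.
February 25, 2023 falls on a Saturday. Rolling to the preceding business day gives February 24, 2023, a Friday.
Final deadline: February 24, 2023.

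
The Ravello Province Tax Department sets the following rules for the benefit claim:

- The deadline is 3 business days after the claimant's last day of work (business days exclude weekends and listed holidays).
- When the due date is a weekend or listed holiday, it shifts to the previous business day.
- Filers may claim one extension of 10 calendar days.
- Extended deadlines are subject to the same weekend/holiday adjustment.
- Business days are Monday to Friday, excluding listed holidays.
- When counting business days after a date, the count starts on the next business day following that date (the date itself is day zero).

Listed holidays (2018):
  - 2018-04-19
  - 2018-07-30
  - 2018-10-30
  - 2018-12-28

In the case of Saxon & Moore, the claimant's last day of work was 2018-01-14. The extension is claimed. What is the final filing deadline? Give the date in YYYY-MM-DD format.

2018-01-26

Counting 3 business days after 2018-01-14 (skipping weekends and listed holidays) reaches 2018-01-17.
2018-01-17 falls on a Wednesday, which is a business day, so no adjustment is needed.
The 10-calendar-day extension moves the deadline from 2018-01-17 to 2018-01-27.
2018-01-27 is a Saturday, so it moves to the preceding business day, 2018-01-26 (Friday).
Deadline: 2018-01-26.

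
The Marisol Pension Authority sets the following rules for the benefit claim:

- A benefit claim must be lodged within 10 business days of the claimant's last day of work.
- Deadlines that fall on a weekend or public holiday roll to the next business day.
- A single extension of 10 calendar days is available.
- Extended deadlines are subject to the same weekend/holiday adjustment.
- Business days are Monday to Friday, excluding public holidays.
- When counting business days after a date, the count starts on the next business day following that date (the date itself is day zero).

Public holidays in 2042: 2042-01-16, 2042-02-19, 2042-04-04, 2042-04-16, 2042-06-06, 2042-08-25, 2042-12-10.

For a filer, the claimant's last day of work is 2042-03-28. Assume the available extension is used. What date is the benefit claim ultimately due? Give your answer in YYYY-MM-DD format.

Counting 10 business days after 2042-03-28 (skipping weekends and listed holidays) reaches 2042-04-14.
2042-04-14 is a Monday and not a listed holiday, so it stands.
With the 10-day extension, 2042-04-14 becomes 2042-04-24.
2042-04-24 (Thursday) is already a business day.
So the filing is due 2042-04-24.

2042-04-24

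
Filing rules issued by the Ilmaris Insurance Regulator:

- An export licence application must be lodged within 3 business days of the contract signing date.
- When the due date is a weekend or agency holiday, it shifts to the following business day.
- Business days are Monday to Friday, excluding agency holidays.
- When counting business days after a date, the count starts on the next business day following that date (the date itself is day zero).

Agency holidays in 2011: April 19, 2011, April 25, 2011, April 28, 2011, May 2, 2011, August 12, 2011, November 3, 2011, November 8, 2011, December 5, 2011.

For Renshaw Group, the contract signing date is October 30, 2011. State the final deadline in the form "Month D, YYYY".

November 2, 2011

Starting the day after October 30, 2011 and counting 3 business days lands on November 2, 2011.
November 2, 2011 falls on a Wednesday, which is a business day, so no adjustment is needed.
The final due date is November 2, 2011.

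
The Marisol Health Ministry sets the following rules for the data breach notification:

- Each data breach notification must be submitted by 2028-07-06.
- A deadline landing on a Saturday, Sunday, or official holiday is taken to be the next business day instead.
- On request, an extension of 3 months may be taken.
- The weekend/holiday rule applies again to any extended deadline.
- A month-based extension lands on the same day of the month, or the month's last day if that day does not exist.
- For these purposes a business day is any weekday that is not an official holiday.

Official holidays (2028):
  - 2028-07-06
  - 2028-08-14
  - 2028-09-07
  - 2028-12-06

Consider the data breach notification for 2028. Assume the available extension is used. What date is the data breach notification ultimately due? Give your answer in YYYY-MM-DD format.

2028-10-09

The statutory due date is 2028-07-06.
2028-07-06 is a listed holiday, so it moves to the next business day, 2028-07-07 (Friday).
Applying the 3 months extension: 3 months after 2028-07-07 is 2028-10-07.
2028-10-07 is a Saturday, so it moves to the next business day, 2028-10-09 (Monday).
Deadline: 2028-10-09.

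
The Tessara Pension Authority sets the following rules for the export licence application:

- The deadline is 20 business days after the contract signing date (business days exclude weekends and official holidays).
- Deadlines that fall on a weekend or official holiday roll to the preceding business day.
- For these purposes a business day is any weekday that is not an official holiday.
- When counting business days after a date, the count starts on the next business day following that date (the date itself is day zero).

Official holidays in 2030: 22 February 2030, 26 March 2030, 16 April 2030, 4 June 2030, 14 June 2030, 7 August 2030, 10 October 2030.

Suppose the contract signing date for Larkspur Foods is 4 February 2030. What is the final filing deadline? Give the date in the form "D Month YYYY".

5 March 2030

20 business days after 4 February 2030, excluding weekends and holidays, is 5 March 2030.
5 March 2030 falls on a Tuesday, which is a business day, so no adjustment is needed.
The final due date is 5 March 2030.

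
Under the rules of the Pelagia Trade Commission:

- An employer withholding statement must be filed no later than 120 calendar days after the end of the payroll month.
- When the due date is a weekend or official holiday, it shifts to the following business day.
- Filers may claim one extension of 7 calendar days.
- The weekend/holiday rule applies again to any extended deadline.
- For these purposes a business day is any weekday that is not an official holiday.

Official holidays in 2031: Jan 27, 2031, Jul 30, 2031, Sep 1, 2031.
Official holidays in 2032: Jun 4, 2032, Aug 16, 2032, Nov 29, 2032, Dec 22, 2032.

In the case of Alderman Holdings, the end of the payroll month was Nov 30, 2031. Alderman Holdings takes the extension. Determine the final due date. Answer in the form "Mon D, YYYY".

Apr 5, 2032

120 calendar days after Nov 30, 2031 is Mar 29, 2032.
Mar 29, 2032 is a Monday and not a listed holiday, so it stands.
Applying the 7-calendar-day extension: Mar 29, 2032 + 7 days = Apr 5, 2032.
Apr 5, 2032 is a Monday and not a listed holiday, so it stands.
The final due date is Apr 5, 2032.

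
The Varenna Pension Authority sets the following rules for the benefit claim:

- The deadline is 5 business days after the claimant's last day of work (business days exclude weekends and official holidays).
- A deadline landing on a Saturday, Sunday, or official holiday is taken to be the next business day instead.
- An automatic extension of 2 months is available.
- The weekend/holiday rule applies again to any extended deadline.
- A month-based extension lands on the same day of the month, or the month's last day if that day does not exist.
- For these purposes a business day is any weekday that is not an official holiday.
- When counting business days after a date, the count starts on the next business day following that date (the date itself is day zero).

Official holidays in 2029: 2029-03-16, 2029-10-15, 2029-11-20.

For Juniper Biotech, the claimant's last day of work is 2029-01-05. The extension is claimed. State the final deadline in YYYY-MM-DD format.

2029-03-12

Counting 5 business days after 2029-01-05 (skipping weekends and listed holidays) reaches 2029-01-12.
2029-01-12 (Friday) is already a business day.
Applying the 2 months extension: 2 months after 2029-01-12 is 2029-03-12.
2029-03-12 falls on a Monday, which is a business day, so no adjustment is needed.
Final deadline: 2029-03-12.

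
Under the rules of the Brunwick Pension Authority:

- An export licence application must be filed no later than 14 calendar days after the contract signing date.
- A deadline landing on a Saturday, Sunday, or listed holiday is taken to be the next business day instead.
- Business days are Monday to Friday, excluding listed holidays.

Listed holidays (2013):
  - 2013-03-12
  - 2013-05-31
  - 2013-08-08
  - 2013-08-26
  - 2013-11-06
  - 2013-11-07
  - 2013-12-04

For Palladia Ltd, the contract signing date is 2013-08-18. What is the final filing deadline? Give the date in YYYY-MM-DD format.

2013-09-02

From 2013-08-18, 14 calendar days later is 2013-09-01.
2013-09-01 is a Sunday, so it moves to the next business day, 2013-09-02 (Monday).
Final deadline: 2013-09-02.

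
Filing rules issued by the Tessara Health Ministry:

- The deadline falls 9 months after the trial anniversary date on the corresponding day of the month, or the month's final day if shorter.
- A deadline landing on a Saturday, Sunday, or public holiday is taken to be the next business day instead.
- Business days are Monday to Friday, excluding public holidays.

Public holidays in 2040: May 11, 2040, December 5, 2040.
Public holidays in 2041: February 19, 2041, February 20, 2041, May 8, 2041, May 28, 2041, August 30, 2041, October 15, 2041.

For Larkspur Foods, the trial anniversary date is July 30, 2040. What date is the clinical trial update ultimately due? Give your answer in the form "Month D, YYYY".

Moving 9 months forward from July 30, 2040 on the corresponding day gives April 30, 2041.
Since April 30, 2041 is a Tuesday and not a holiday, the date is unchanged.
So the filing is due April 30, 2041.

April 30, 2041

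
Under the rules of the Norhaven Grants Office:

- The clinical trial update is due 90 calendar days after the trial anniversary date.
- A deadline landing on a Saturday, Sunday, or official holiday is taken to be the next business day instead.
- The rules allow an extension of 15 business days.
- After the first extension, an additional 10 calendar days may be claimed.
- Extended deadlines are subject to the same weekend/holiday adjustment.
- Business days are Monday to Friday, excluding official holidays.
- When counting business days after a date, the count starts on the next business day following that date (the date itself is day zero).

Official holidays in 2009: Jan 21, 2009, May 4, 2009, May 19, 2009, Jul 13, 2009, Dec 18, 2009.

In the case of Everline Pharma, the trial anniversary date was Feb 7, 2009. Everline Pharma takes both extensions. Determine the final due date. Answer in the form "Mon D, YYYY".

From Feb 7, 2009, 90 calendar days later is May 8, 2009.
May 8, 2009 (Friday) is already a business day.
The 15-business-day extension runs from May 8, 2009 to Jun 1, 2009.
Since Jun 1, 2009 is a Monday and not a holiday, the date is unchanged.
Applying the 10-calendar-day extension: Jun 1, 2009 + 10 days = Jun 11, 2009.
Jun 11, 2009 is a Thursday and not a listed holiday, so it stands.
Deadline: Jun 11, 2009.

Jun 11, 2009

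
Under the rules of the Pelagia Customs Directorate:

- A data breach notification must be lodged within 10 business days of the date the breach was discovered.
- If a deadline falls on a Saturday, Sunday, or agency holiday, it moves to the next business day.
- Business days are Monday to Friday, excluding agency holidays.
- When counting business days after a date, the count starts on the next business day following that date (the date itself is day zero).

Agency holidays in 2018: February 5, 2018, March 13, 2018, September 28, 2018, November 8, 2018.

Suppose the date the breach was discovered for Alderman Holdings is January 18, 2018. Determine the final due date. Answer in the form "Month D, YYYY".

Starting the day after January 18, 2018 and counting 10 business days lands on February 1, 2018.
February 1, 2018 is a Thursday and not a listed holiday, so it stands.
Final deadline: February 1, 2018.

February 1, 2018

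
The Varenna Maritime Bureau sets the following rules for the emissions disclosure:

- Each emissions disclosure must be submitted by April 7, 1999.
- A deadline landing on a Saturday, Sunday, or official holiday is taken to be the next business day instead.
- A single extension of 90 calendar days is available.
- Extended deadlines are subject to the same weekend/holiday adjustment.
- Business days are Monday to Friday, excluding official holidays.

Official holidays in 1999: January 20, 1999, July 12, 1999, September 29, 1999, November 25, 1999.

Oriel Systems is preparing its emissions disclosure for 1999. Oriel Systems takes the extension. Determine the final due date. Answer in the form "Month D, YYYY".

The stated deadline is April 7, 1999.
April 7, 1999 is a Wednesday and not a listed holiday, so it stands.
Applying the 90-calendar-day extension: April 7, 1999 + 90 days = July 6, 1999.
July 6, 1999 (Tuesday) is already a business day.
So the filing is due July 6, 1999.

July 6, 1999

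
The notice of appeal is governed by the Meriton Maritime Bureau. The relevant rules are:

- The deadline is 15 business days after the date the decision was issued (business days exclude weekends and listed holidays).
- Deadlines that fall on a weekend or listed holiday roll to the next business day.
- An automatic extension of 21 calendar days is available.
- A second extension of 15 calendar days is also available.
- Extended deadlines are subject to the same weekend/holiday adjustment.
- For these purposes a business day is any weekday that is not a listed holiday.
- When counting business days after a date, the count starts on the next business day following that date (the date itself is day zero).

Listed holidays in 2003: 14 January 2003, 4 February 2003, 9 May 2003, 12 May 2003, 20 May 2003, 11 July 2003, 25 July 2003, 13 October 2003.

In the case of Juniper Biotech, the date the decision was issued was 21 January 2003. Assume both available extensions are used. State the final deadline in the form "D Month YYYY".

Starting the day after 21 January 2003 and counting 15 business days lands on 12 February 2003.
12 February 2003 (Wednesday) is already a business day.
Add the 21 calendar-day extension to 12 February 2003: 5 March 2003.
Since 5 March 2003 is a Wednesday and not a holiday, the date is unchanged.
With the 15-day extension, 5 March 2003 becomes 20 March 2003.
20 March 2003 falls on a Thursday, which is a business day, so no adjustment is needed.
Final deadline: 20 March 2003.

20 March 2003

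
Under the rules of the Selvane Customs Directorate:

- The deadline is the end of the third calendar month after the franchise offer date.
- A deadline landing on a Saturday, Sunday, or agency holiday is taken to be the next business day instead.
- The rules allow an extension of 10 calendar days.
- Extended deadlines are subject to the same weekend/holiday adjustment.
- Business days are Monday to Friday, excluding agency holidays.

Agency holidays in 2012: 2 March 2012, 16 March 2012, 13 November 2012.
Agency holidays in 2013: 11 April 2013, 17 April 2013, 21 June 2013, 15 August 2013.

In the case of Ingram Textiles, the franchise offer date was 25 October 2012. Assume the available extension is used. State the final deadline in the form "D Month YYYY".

11 February 2013

3 months after 25 October 2012 falls in January 2013; the last day of that month is 31 January 2013.
31 January 2013 (Thursday) is already a business day.
With the 10-day extension, 31 January 2013 becomes 10 February 2013.
Because 10 February 2013 is a Sunday, the deadline becomes 11 February 2013 (Monday).
Deadline: 11 February 2013.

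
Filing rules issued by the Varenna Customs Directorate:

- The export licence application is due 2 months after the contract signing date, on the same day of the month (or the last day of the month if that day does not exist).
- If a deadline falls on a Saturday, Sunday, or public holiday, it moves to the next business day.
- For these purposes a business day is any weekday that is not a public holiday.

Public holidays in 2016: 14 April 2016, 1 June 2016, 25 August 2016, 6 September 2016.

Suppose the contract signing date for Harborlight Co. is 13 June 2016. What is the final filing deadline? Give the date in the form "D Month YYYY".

2 months after 13 June 2016, on the same day of the month, is 13 August 2016.
13 August 2016 is a Saturday, so it moves to the next business day, 15 August 2016 (Monday).
The final due date is 15 August 2016.

15 August 2016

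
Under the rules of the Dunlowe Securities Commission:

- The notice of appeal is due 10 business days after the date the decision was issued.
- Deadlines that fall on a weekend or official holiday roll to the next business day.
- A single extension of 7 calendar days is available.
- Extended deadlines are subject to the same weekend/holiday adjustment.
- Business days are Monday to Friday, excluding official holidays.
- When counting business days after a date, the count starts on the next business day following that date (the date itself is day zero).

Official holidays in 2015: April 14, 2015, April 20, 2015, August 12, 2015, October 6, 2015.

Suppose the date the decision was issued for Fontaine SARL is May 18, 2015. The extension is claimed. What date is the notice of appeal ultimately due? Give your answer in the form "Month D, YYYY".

June 8, 2015

10 business days after May 18, 2015, excluding weekends and holidays, is June 1, 2015.
June 1, 2015 falls on a Monday, which is a business day, so no adjustment is needed.
Add the 7 calendar-day extension to June 1, 2015: June 8, 2015.
Since June 8, 2015 is a Monday and not a holiday, the date is unchanged.
The final due date is June 8, 2015.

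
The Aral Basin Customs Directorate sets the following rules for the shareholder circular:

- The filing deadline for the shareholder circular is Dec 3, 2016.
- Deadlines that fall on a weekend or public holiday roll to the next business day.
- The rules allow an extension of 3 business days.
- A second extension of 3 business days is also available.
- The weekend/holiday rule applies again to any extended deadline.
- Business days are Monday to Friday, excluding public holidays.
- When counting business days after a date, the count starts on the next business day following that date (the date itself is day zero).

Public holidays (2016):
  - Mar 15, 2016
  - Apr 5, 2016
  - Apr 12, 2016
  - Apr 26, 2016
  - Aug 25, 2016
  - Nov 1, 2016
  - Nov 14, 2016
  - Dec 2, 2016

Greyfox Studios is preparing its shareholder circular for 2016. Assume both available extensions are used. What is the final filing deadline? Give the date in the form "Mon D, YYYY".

Dec 13, 2016

Start from the fixed due date, Dec 3, 2016.
Dec 3, 2016 falls on a Saturday. Rolling to the next business day gives Dec 5, 2016, a Monday.
Applying the 3-business-day extension: 3 business days after Dec 5, 2016 is Dec 8, 2016.
Dec 8, 2016 falls on a Thursday, which is a business day, so no adjustment is needed.
Counting 3 further business days from Dec 8, 2016 reaches Dec 13, 2016.
Dec 13, 2016 (Tuesday) is already a business day.
Final deadline: Dec 13, 2016.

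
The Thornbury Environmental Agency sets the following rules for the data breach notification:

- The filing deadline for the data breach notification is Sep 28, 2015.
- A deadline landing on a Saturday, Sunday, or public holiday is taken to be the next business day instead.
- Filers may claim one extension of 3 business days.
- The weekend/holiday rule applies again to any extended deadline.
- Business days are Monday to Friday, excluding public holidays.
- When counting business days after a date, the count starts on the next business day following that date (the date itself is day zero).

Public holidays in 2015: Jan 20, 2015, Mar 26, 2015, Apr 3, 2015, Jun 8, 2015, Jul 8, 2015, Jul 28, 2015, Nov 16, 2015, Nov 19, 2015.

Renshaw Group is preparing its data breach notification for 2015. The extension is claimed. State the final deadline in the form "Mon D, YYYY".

The stated deadline is Sep 28, 2015.
Sep 28, 2015 falls on a Monday, which is a business day, so no adjustment is needed.
Applying the 3-business-day extension: 3 business days after Sep 28, 2015 is Oct 1, 2015.
Oct 1, 2015 falls on a Thursday, which is a business day, so no adjustment is needed.
So the filing is due Oct 1, 2015.

Oct 1, 2015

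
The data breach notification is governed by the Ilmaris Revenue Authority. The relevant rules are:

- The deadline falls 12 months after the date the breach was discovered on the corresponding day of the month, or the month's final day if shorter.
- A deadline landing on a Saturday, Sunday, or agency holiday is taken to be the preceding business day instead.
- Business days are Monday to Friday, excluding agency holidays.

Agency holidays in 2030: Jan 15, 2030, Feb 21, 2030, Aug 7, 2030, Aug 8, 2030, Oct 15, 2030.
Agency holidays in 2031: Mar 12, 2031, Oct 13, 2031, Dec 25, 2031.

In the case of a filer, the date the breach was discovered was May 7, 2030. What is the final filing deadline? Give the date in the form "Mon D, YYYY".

May 7, 2031

Moving 12 months forward from May 7, 2030 on the corresponding day gives May 7, 2031.
Since May 7, 2031 is a Wednesday and not a holiday, the date is unchanged.
Deadline: May 7, 2031.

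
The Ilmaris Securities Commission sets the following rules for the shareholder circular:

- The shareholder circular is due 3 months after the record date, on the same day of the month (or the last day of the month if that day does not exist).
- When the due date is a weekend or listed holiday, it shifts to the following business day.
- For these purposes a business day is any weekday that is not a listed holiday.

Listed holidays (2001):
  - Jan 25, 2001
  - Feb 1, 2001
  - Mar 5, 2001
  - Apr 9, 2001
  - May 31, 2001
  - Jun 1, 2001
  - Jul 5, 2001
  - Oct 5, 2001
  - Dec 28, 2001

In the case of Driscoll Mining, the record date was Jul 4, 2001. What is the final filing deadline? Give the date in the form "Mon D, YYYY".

Moving 3 months forward from Jul 4, 2001 on the corresponding day gives Oct 4, 2001.
Oct 4, 2001 falls on a Thursday, which is a business day, so no adjustment is needed.
The final due date is Oct 4, 2001.

Oct 4, 2001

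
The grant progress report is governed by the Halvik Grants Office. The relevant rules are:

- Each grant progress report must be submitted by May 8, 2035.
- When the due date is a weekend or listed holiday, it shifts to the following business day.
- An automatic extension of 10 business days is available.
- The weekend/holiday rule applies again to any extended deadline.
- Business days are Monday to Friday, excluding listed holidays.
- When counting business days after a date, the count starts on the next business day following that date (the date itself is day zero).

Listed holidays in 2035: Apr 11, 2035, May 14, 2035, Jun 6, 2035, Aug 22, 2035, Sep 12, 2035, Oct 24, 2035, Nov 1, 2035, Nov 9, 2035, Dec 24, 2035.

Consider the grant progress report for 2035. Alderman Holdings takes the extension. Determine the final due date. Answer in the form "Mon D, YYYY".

Start from the fixed due date, May 8, 2035.
May 8, 2035 falls on a Tuesday, which is a business day, so no adjustment is needed.
Applying the 10-business-day extension: 10 business days after May 8, 2035 is May 23, 2035.
May 23, 2035 is a Wednesday and not a listed holiday, so it stands.
Deadline: May 23, 2035.

May 23, 2035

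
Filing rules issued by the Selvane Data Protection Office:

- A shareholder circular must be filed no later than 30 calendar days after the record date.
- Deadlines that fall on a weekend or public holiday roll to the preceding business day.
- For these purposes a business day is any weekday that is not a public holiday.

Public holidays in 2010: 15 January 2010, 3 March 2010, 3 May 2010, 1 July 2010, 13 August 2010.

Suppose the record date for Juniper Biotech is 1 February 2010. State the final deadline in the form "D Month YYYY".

Adding 30 calendar days to 1 February 2010 gives 3 March 2010.
3 March 2010 is a listed holiday, so it moves to the preceding business day, 2 March 2010 (Tuesday).
So the filing is due 2 March 2010.

2 March 2010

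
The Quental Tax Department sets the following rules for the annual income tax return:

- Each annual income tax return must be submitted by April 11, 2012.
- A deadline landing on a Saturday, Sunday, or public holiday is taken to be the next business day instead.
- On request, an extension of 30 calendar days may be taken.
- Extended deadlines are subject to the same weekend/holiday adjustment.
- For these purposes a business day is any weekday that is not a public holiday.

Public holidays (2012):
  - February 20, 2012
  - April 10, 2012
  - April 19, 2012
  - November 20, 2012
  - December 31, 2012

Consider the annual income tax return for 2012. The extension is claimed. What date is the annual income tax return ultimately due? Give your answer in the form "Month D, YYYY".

May 11, 2012

The statutory due date is April 11, 2012.
Since April 11, 2012 is a Wednesday and not a holiday, the date is unchanged.
With the 30-day extension, April 11, 2012 becomes May 11, 2012.
Since May 11, 2012 is a Friday and not a holiday, the date is unchanged.
So the filing is due May 11, 2012.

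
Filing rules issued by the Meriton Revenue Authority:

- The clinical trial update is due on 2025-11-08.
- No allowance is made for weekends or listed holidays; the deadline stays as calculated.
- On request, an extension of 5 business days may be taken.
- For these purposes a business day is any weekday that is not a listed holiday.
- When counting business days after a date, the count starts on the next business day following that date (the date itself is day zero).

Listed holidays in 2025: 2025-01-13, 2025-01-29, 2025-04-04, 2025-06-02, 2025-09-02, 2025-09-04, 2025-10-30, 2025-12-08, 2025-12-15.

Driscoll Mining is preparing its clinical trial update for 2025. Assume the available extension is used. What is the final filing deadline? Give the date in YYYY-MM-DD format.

The stated deadline is 2025-11-08.
2025-11-08 is a Saturday; no weekend or holiday adjustment applies.
Counting 5 further business days from 2025-11-08 reaches 2025-11-14.
No adjustment is made for weekends or holidays, so 2025-11-14 stands.
The final due date is 2025-11-14.

2025-11-14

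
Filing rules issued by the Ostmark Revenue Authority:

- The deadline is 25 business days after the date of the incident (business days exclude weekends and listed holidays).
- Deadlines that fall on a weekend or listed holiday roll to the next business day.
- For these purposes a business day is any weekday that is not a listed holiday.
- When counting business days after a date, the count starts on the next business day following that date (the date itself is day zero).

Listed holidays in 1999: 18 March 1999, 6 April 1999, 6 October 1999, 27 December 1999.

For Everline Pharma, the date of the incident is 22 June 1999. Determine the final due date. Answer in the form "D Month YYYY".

27 July 1999

25 business days after 22 June 1999, excluding weekends and holidays, is 27 July 1999.
27 July 1999 (Tuesday) is already a business day.
So the filing is due 27 July 1999.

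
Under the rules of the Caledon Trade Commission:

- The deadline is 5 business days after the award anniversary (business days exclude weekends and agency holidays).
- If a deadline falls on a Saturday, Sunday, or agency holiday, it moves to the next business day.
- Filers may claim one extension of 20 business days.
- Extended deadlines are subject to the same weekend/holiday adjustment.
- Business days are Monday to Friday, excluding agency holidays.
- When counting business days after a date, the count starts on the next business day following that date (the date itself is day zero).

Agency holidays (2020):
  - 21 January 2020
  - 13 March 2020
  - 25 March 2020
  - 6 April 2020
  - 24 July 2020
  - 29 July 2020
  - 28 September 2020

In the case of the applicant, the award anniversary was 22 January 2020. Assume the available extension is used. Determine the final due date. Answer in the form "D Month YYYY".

26 February 2020

5 business days after 22 January 2020, excluding weekends and holidays, is 29 January 2020.
29 January 2020 is a Wednesday and not a listed holiday, so it stands.
Counting 20 further business days from 29 January 2020 reaches 26 February 2020.
Since 26 February 2020 is a Wednesday and not a holiday, the date is unchanged.
Deadline: 26 February 2020.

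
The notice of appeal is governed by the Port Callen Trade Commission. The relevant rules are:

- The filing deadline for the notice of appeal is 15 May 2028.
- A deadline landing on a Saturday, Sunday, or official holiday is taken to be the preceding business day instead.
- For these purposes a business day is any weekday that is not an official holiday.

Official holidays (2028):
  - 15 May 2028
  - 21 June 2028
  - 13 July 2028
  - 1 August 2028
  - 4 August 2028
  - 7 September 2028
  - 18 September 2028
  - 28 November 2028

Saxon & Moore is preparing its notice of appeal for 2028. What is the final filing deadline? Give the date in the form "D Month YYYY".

12 May 2028

The statutory due date is 15 May 2028.
15 May 2028 is a listed holiday; the preceding business day is 12 May 2028 (Friday).
The final due date is 12 May 2028.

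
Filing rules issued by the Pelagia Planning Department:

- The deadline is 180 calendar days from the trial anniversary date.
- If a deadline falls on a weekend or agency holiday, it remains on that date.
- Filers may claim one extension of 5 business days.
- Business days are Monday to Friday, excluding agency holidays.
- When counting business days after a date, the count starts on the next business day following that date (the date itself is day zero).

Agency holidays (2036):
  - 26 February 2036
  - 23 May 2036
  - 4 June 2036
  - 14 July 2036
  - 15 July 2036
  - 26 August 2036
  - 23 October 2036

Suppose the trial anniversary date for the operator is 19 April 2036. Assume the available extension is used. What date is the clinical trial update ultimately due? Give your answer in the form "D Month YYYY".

Trigger date 19 April 2036 + 180 calendar days = 16 October 2036.
No adjustment is made for weekends or holidays, so 16 October 2036 stands.
Counting 5 further business days from 16 October 2036 reaches 24 October 2036.
24 October 2036 is a Friday; no weekend or holiday adjustment applies.
Final deadline: 24 October 2036.

24 October 2036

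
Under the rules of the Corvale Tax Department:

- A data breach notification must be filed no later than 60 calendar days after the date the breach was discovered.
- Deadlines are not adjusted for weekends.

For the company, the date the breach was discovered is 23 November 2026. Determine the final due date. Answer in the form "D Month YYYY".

22 January 2027

From 23 November 2026, 60 calendar days later is 22 January 2027.
No adjustment is made for weekends or holidays, so 22 January 2027 stands.
Final deadline: 22 January 2027.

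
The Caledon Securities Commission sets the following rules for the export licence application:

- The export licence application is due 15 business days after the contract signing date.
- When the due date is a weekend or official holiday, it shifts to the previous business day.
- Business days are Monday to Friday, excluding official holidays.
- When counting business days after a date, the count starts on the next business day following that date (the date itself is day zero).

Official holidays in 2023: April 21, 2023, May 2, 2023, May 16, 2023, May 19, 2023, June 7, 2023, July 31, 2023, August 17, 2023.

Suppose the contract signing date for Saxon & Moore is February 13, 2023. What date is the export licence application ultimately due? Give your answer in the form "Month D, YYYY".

15 business days after February 13, 2023, excluding weekends and holidays, is March 6, 2023.
March 6, 2023 is a Monday and not a listed holiday, so it stands.
Final deadline: March 6, 2023.

March 6, 2023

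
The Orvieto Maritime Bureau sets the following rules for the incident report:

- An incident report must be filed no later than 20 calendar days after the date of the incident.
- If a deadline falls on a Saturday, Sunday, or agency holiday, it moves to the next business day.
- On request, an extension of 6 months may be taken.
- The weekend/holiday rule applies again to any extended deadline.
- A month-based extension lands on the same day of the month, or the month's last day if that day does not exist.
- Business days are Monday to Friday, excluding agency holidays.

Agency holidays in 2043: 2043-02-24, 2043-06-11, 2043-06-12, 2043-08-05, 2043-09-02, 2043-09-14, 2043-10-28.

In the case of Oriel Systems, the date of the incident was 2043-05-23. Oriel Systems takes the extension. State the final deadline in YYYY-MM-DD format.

20 calendar days after 2043-05-23 is 2043-06-12.
2043-06-12 falls on a listed holiday. Rolling to the next business day gives 2043-06-15, a Monday.
The 6 months extension carries 2043-06-15 to 2043-12-15.
2043-12-15 (Tuesday) is already a business day.
The final due date is 2043-12-15.

2043-12-15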